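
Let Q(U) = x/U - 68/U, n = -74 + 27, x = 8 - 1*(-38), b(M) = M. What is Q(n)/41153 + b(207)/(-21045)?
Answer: -5795863/589928255 ≈ -0.0098247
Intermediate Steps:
x = 46 (x = 8 + 38 = 46)
n = -47
Q(U) = -22/U (Q(U) = 46/U - 68/U = -22/U)
Q(n)/41153 + b(207)/(-21045) = -22/(-47)/41153 + 207/(-21045) = -22*(-1/47)*(1/41153) + 207*(-1/21045) = (22/47)*(1/41153) - 3/305 = 22/1934191 - 3/305 = -5795863/589928255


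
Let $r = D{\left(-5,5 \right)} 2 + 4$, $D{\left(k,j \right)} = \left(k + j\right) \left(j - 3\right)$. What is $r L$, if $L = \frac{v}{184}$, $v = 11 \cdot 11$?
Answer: $\frac{121}{46} \approx 2.6304$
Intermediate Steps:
$v = 121$
$D{\left(k,j \right)} = \left(-3 + j\right) \left(j + k\right)$ ($D{\left(k,j \right)} = \left(j + k\right) \left(-3 + j\right) = \left(-3 + j\right) \left(j + k\right)$)
$r = 4$ ($r = \left(5^{2} - 15 - -15 + 5 \left(-5\right)\right) 2 + 4 = \left(25 - 15 + 15 - 25\right) 2 + 4 = 0 \cdot 2 + 4 = 0 + 4 = 4$)
$L = \frac{121}{184} \approx 0.65761$
$r L = 4 \cdot \frac{121}{184} = \frac{121}{46}$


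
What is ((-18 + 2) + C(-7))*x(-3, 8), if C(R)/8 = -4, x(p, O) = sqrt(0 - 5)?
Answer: -48*I*sqrt(5) ≈ -107.33*I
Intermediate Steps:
x(p, O) = I*sqrt(5) (x(p, O) = sqrt(-5) = I*sqrt(5))
C(R) = -32 (C(R) = 8*(-4) = -32)
((-18 + 2) + C(-7))*x(-3, 8) = ((-18 + 2) - 32)*(I*sqrt(5)) = (-16 - 32)*(I*sqrt(5)) = -48*I*sqrt(5)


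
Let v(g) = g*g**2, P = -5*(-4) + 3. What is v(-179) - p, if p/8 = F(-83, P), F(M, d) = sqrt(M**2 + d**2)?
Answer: -5735339 - 8*sqrt(7418) ≈ -5.7360e+6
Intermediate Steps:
P = 23 (P = 20 + 3 = 23)
p = 8*sqrt(7418) (p = 8*sqrt((-83)**2 + 23**2) = 8*sqrt(6889 + 529) = 8*sqrt(7418) ≈ 689.02)
v(g) = g**3
v(-179) - p = (-179)**3 - 8*sqrt(7418) = -5735339 - 8*sqrt(7418)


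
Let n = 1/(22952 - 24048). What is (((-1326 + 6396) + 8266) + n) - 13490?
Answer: -168785/1096 ≈ -154.00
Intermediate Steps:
n = -1/1096 (n = 1/(-1096) = -1/1096 ≈ -0.00091241)
(((-1326 + 6396) + 8266) + n) - 13490 = (((-1326 + 6396) + 8266) - 1/1096) - 13490 = ((5070 + 8266) - 1/1096) - 13490 = (13336 - 1/1096) - 13490 = 14616255/1096 - 13490 = -168785/1096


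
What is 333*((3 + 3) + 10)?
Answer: 5328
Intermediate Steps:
333*((3 + 3) + 10) = 333*(6 + 10) = 333*16 = 5328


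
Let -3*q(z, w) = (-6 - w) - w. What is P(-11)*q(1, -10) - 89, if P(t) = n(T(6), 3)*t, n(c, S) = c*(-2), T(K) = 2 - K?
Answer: 965/3 ≈ 321.67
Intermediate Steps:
q(z, w) = 2 + 2*w/3 (q(z, w) = -((-6 - w) - w)/3 = -(-6 - 2*w)/3 = 2 + 2*w/3)
n(c, S) = -2*c
P(t) = 8*t (P(t) = (-2*(2 - 1*6))*t = (-2*(2 - 6))*t = (-2*(-4))*t = 8*t)
P(-11)*q(1, -10) - 89 = (8*(-11))*(2 + (2/3)*(-10)) - 89 = -88*(2 - 20/3) - 89 = -88*(-14/3) - 89 = 1232/3 - 89 = 965/3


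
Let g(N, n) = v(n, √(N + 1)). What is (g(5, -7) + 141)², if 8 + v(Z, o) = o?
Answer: (133 + √6)² ≈ 18347.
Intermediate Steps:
v(Z, o) = -8 + o
g(N, n) = -8 + √(1 + N) (g(N, n) = -8 + √(N + 1) = -8 + √(1 + N))
(g(5, -7) + 141)² = ((-8 + √(1 + 5)) + 141)² = ((-8 + √6) + 141)² = (133 + √6)²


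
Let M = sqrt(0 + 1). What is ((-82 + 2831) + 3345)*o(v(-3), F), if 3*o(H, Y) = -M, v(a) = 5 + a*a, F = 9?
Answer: -6094/3 ≈ -2031.3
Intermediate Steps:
M = 1 (M = sqrt(1) = 1)
v(a) = 5 + a**2
o(H, Y) = -1/3 (o(H, Y) = (-1*1)/3 = (1/3)*(-1) = -1/3)
((-82 + 2831) + 3345)*o(v(-3), F) = ((-82 + 2831) + 3345)*(-1/3) = (2749 + 3345)*(-1/3) = 6094*(-1/3) = -6094/3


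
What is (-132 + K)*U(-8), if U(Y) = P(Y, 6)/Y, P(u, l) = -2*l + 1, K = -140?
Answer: -374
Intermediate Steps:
P(u, l) = 1 - 2*l
U(Y) = -11/Y (U(Y) = (1 - 2*6)/Y = (1 - 12)/Y = -11/Y)
(-132 + K)*U(-8) = (-132 - 140)*(-11/(-8)) = -(-2992)*(-1)/8 = -272*11/8 = -374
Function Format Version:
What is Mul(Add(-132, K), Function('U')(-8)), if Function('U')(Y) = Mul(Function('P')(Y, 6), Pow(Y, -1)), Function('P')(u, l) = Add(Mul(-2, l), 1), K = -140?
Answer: -374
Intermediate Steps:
Function('P')(u, l) = Add(1, Mul(-2, l))
Function('U')(Y) = Mul(-11, Pow(Y, -1)) (Function('U')(Y) = Mul(Add(1, Mul(-2, 6)), Pow(Y, -1)) = Mul(Add(1, -12), Pow(Y, -1)) = Mul(-11, Pow(Y, -1)))
Mul(Add(-132, K), Function('U')(-8)) = Mul(Add(-132, -140), Mul(-11, Pow(-8, -1))) = Mul(-272, Mul(-11, Rational(-1, 8))) = Mul(-272, Rational(11, 8)) = -374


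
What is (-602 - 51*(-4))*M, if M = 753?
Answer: -299694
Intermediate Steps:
(-602 - 51*(-4))*M = (-602 - 51*(-4))*753 = (-602 + 204)*753 = -398*753 = -299694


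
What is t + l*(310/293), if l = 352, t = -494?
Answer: -35622/293 ≈ -121.58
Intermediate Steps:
t + l*(310/293) = -494 + 352*(310/293) = -494 + 109120/293 = -35622/293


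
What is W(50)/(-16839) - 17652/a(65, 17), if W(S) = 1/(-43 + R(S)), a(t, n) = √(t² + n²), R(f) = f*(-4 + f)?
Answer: -1/38005623 - 8826*√4514/2257 ≈ -262.73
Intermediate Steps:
a(t, n) = √(n² + t²)
W(S) = 1/(-43 + S*(-4 + S))
W(50)/(-16839) - 17652/a(65, 17) = 1/(-43 + 50*(-4 + 50)*(-16839)) - 17652/√(17² + 65²) = -1/16839/(-43 + 50*46) - 17652/√(289 + 4225) = -1/16839/(-43 + 2300) - 17652*√4514/4514 = -1/16839/2257 - 8826*√4514/2257 = (1/2257)*(-1/16839) - 8826*√4514/2257 = -1/38005623 - 8826*√4514/2257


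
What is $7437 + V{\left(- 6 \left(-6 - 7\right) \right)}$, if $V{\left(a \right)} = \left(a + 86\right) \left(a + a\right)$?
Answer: $33021$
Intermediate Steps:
$V{\left(a \right)} = 2 a \left(86 + a\right)$ ($V{\left(a \right)} = \left(86 + a\right) 2 a = 2 a \left(86 + a\right)$)
$7437 + V{\left(- 6 \left(-6 - 7\right) \right)} = 7437 + 2 \left(- 6 \left(-6 - 7\right)\right) \left(86 - 6 \left(-6 - 7\right)\right) = 7437 + 2 \left(\left(-6\right) \left(-13\right)\right) \left(86 - -78\right) = 7437 + 2 \cdot 78 \left(86 + 78\right) = 7437 + 2 \cdot 78 \cdot 164 = 7437 + 25584 = 33021$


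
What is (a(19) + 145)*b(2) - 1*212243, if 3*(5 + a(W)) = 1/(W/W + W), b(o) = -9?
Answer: -4270063/20 ≈ -2.1350e+5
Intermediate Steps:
a(W) = -5 + 1/(3*(1 + W)) (a(W) = -5 + 1/(3*(W/W + W)) = -5 + 1/(3*(1 + W)))
(a(19) + 145)*b(2) - 1*212243 = ((-14 - 15*19)/(3*(1 + 19)) + 145)*(-9) - 1*212243 = ((1/3)*(-14 - 285)/20 + 145)*(-9) - 212243 = ((1/3)*(1/20)*(-299) + 145)*(-9) - 212243 = (-299/60 + 145)*(-9) - 212243 = (8401/60)*(-9) - 212243 = -25203/20 - 212243 = -4270063/20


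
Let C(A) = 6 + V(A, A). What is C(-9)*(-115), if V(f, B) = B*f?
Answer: -10005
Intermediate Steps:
C(A) = 6 + A² (C(A) = 6 + A*A = 6 + A²)
C(-9)*(-115) = (6 + (-9)²)*(-115) = (6 + 81)*(-115) = 87*(-115) = -10005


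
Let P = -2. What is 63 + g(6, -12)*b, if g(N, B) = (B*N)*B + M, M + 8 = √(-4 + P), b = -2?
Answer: -1649 - 2*I*√6 ≈ -1649.0 - 4.899*I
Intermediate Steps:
M = -8 + I*√6 (M = -8 + √(-4 - 2) = -8 + √(-6) = -8 + I*√6 ≈ -8.0 + 2.4495*I)
g(N, B) = -8 + I*√6 + N*B² (g(N, B) = (B*N)*B + (-8 + I*√6) = N*B² + (-8 + I*√6) = -8 + I*√6 + N*B²)
63 + g(6, -12)*b = 63 + (-8 + I*√6 + 6*(-12)²)*(-2) = 63 + (-8 + I*√6 + 6*144)*(-2) = 63 + (-8 + I*√6 + 864)*(-2) = 63 + (856 + I*√6)*(-2) = 63 + (-1712 - 2*I*√6) = -1649 - 2*I*√6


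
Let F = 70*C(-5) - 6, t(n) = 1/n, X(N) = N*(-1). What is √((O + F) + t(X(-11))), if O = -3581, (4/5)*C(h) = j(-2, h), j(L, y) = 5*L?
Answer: I*√539891/11 ≈ 66.797*I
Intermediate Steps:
C(h) = -25/2 (C(h) = 5*(5*(-2))/4 = (5/4)*(-10) = -25/2)
X(N) = -N
F = -881 (F = 70*(-25/2) - 6 = -875 - 6 = -881)
√((O + F) + t(X(-11))) = √((-3581 - 881) + 1/(-1*(-11))) = √(-4462 + 1/11) = √(-49081/11) = I*√539891/11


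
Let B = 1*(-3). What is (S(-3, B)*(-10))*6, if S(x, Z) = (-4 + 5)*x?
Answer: 180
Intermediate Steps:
B = -3
S(x, Z) = x (S(x, Z) = 1*x = x)
(S(-3, B)*(-10))*6 = -3*(-10)*6 = 30*6 = 180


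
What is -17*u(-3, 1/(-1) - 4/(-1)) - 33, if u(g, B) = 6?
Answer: -135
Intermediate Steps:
-17*u(-3, 1/(-1) - 4/(-1)) - 33 = -17*6 - 33 = -102 - 33 = -135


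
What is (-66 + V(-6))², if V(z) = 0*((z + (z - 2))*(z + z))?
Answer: 4356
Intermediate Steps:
V(z) = 0 (V(z) = 0*((z + (-2 + z))*(2*z)) = 0*((-2 + 2*z)*(2*z)) = 0*(2*z*(-2 + 2*z)) = 0)
(-66 + V(-6))² = (-66 + 0)² = (-66)² = 4356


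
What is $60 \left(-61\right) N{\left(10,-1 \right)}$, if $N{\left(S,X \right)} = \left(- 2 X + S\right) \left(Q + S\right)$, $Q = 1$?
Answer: $-483120$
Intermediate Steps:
$N{\left(S,X \right)} = \left(1 + S\right) \left(S - 2 X\right)$ ($N{\left(S,X \right)} = \left(- 2 X + S\right) \left(1 + S\right) = \left(S - 2 X\right) \left(1 + S\right) = \left(1 + S\right) \left(S - 2 X\right)$)
$60 \left(-61\right) N{\left(10,-1 \right)} = 60 \left(-61\right) \left(10 + 10^{2} - -2 - 20 \left(-1\right)\right) = - 3660 \left(10 + 100 + 2 + 20\right) = \left(-3660\right) 132 = -483120$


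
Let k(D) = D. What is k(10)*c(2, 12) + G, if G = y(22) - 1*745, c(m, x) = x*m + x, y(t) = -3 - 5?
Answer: -393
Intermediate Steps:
y(t) = -8
c(m, x) = x + m*x (c(m, x) = m*x + x = x + m*x)
G = -753 (G = -8 - 1*745 = -8 - 745 = -753)
k(10)*c(2, 12) + G = 10*(12*(1 + 2)) - 753 = 10*(12*3) - 753 = 10*36 - 753 = 360 - 753 = -393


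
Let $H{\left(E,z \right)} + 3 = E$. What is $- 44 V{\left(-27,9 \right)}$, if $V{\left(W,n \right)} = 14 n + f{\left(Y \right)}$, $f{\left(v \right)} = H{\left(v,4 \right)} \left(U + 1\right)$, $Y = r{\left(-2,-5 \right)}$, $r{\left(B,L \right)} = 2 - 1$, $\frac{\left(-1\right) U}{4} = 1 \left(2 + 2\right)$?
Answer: $-6864$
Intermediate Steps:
$H{\left(E,z \right)} = -3 + E$
$U = -16$ ($U = - 4 \cdot 1 \left(2 + 2\right) = - 4 \cdot 1 \cdot 4 = \left(-4\right) 4 = -16$)
$r{\left(B,L \right)} = 1$
$Y = 1$
$f{\left(v \right)} = 45 - 15 v$ ($f{\left(v \right)} = \left(-3 + v\right) \left(-16 + 1\right) = \left(-3 + v\right) \left(-15\right) = 45 - 15 v$)
$V{\left(W,n \right)} = 30 + 14 n$ ($V{\left(W,n \right)} = 14 n + \left(45 - 15\right) = 14 n + 30 = 30 + 14 n$)
$- 44 V{\left(-27,9 \right)} = - 44 \left(30 + 14 \cdot 9\right) = - 44 \left(30 + 126\right) = \left(-44\right) 156 = -6864$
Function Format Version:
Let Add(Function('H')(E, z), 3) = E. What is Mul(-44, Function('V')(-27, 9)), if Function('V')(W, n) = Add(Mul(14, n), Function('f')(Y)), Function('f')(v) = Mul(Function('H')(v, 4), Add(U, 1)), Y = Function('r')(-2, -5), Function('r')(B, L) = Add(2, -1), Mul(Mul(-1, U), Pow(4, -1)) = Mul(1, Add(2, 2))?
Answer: -6864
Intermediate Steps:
Function('H')(E, z) = Add(-3, E)
U = -16 (U = Mul(-4, Mul(1, Add(2, 2))) = Mul(-4, Mul(1, 4)) = Mul(-4, 4) = -16)
Function('r')(B, L) = 1
Y = 1
Function('f')(v) = Add(45, Mul(-15, v)) (Function('f')(v) = Mul(Add(-3, v), Add(-16, 1)) = Mul(Add(-3, v), -15) = Add(45, Mul(-15, v)))
Function('V')(W, n) = Add(30, Mul(14, n)) (Function('V')(W, n) = Add(Mul(14, n), Add(45, Mul(-15, 1))) = Add(Mul(14, n), Add(45, -15)) = Add(Mul(14, n), 30) = Add(30, Mul(14, n)))
Mul(-44, Function('V')(-27, 9)) = Mul(-44, Add(30, Mul(14, 9))) = Mul(-44, Add(30, 126)) = Mul(-44, 156) = -6864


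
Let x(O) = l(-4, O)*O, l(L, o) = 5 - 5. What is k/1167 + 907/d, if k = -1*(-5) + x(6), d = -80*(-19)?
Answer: 1066069/1773840 ≈ 0.60100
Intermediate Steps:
d = 1520
l(L, o) = 0
x(O) = 0 (x(O) = 0*O = 0)
k = 5 (k = -1*(-5) + 0 = 5 + 0 = 5)
k/1167 + 907/d = 5/1167 + 907/1520 = 1066069/1773840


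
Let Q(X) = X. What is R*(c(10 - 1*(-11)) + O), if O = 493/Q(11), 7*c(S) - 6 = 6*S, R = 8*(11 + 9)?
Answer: 784480/77 ≈ 10188.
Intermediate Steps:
R = 160 (R = 8*20 = 160)
c(S) = 6/7 + 6*S/7 (c(S) = 6/7 + (6*S)/7 = 6/7 + 6*S/7)
O = 493/11 ≈ 44.818
R*(c(10 - 1*(-11)) + O) = 160*((6/7 + 6*(10 - 1*(-11))/7) + 493/11) = 160*((6/7 + 6*(10 + 11)/7) + 493/11) = 160*((6/7 + (6/7)*21) + 493/11) = 160*((6/7 + 18) + 493/11) = 160*(132/7 + 493/11) = 160*(4903/77) = 784480/77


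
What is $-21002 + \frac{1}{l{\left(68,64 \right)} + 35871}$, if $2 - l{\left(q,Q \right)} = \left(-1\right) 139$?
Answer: $- \frac{756324023}{36012} \approx -21002.0$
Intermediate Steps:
$l{\left(q,Q \right)} = 141$ ($l{\left(q,Q \right)} = 2 - \left(-1\right) 139 = 2 - -139 = 2 + 139 = 141$)
$-21002 + \frac{1}{l{\left(68,64 \right)} + 35871} = -21002 + \frac{1}{141 + 35871} = -21002 + \frac{1}{36012} = - \frac{756324023}{36012}$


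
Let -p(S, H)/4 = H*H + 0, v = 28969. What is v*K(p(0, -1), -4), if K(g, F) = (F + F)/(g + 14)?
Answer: -115876/5 ≈ -23175.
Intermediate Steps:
p(S, H) = -4*H**2 (p(S, H) = -4*(H*H + 0) = -4*(H**2 + 0) = -4*H**2)
K(g, F) = 2*F/(14 + g) (K(g, F) = (2*F)/(14 + g) = 2*F/(14 + g))
v*K(p(0, -1), -4) = 28969*(2*(-4)/(14 - 4*(-1)**2)) = 28969*(2*(-4)/(14 - 4*1)) = 28969*(2*(-4)/(14 - 4)) = 28969*(2*(-4)/10) = 28969*(2*(-4)*(1/10)) = 28969*(-4/5) = -115876/5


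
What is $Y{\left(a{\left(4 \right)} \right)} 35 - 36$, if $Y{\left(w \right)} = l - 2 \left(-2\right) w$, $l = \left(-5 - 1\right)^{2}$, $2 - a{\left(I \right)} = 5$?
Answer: $804$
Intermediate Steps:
$a{\left(I \right)} = -3$ ($a{\left(I \right)} = 2 - 5 = -3$)
$l = 36$ ($l = \left(-6\right)^{2} = 36$)
$Y{\left(w \right)} = 36 + 4 w$ ($Y{\left(w \right)} = 36 - 2 \left(-2\right) w = 36 - - 4 w = 36 + 4 w$)
$Y{\left(a{\left(4 \right)} \right)} 35 - 36 = \left(36 + 4 \left(-3\right)\right) 35 - 36 = \left(36 - 12\right) 35 - 36 = 24 \cdot 35 - 36 = 840 - 36 = 804$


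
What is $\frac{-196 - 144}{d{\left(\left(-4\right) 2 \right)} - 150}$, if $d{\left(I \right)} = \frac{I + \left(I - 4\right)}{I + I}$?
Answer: $\frac{16}{7} \approx 2.2857$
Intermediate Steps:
$d{\left(I \right)} = \frac{-4 + 2 I}{2 I}$ ($d{\left(I \right)} = \frac{I + \left(I - 4\right)}{2 I} = \left(I + \left(-4 + I\right)\right) \frac{1}{2 I} = \left(-4 + 2 I\right) \frac{1}{2 I} = \frac{-4 + 2 I}{2 I}$)
$\frac{-196 - 144}{d{\left(\left(-4\right) 2 \right)} - 150} = \frac{-196 - 144}{\frac{-2 - 8}{\left(-4\right) 2} - 150} = - \frac{340}{\frac{-2 - 8}{-8} - 150} = - \frac{340}{\left(- \frac{1}{8}\right) \left(-10\right) - 150} = - \frac{340}{\frac{5}{4} - 150} = - \frac{340}{- \frac{595}{4}} = \left(-340\right) \left(- \frac{4}{595}\right) = \frac{16}{7}$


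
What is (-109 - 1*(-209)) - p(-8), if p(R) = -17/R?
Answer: 783/8 ≈ 97.875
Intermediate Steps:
(-109 - 1*(-209)) - p(-8) = (-109 - 1*(-209)) - (-17)/(-8) = (-109 + 209) - (-17)*(-1)/8 = 100 - 1*17/8 = 100 - 17/8 = 783/8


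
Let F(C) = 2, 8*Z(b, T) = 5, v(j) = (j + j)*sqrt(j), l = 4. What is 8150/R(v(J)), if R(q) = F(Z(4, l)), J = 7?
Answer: 4075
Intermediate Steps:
v(j) = 2*j**(3/2) (v(j) = (2*j)*sqrt(j) = 2*j**(3/2))
Z(b, T) = 5/8 (Z(b, T) = (1/8)*5 = 5/8)
R(q) = 2
8150/R(v(J)) = 8150/2 = 8150*(1/2) = 4075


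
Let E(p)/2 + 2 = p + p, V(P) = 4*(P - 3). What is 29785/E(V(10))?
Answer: 29785/108 ≈ 275.79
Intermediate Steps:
V(P) = -12 + 4*P (V(P) = 4*(-3 + P) = -12 + 4*P)
E(p) = -4 + 4*p (E(p) = -4 + 2*(p + p) = -4 + 2*(2*p) = -4 + 4*p)
29785/E(V(10)) = 29785/(-4 + 4*(-12 + 4*10)) = 29785/(-4 + 4*(-12 + 40)) = 29785/(-4 + 4*28) = 29785/(-4 + 112) = 29785/108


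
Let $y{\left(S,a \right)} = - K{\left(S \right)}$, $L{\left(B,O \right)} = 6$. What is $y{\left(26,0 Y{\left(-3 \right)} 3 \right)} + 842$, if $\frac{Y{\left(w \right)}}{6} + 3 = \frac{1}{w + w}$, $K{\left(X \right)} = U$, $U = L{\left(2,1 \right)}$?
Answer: $836$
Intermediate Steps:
$U = 6$
$K{\left(X \right)} = 6$
$Y{\left(w \right)} = -18 + \frac{3}{w}$ ($Y{\left(w \right)} = -18 + \frac{6}{w + w} = -18 + \frac{6}{2 w} = -18 + 6 \frac{1}{2 w} = -18 + \frac{3}{w}$)
$y{\left(S,a \right)} = -6$ ($y{\left(S,a \right)} = \left(-1\right) 6 = -6$)
$y{\left(26,0 Y{\left(-3 \right)} 3 \right)} + 842 = -6 + 842 = 836$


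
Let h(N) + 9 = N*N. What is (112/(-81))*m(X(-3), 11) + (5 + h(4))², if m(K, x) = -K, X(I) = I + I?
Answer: 3664/27 ≈ 135.70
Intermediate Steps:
h(N) = -9 + N² (h(N) = -9 + N*N = -9 + N²)
X(I) = 2*I
(112/(-81))*m(X(-3), 11) + (5 + h(4))² = (112/(-81))*(-2*(-3)) + (5 + (-9 + 4²))² = (112*(-1/81))*(-1*(-6)) + (5 + (-9 + 16))² = -112/81*6 + (5 + 7)² = -224/27 + 12² = -224/27 + 144 = 3664/27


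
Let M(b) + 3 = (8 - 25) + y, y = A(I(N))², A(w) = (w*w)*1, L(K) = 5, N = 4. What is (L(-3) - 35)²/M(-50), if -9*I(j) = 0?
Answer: -45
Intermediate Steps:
I(j) = 0 (I(j) = -⅑*0 = 0)
A(w) = w² (A(w) = w²*1 = w²)
y = 0 (y = (0²)² = 0² = 0)
M(b) = -20 (M(b) = -3 + ((8 - 25) + 0) = -3 + (-17 + 0) = -3 - 17 = -20)
(L(-3) - 35)²/M(-50) = (5 - 35)²/(-20) = (-30)²*(-1/20) = 900*(-1/20) = -45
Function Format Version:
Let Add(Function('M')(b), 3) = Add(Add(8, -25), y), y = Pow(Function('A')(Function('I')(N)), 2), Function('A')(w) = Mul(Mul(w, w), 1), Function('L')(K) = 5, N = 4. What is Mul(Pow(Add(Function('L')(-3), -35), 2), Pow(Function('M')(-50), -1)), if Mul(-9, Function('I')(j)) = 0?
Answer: -45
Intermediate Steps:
Function('I')(j) = 0 (Function('I')(j) = Mul(Rational(-1, 9), 0) = 0)
Function('A')(w) = Pow(w, 2) (Function('A')(w) = Mul(Pow(w, 2), 1) = Pow(w, 2))
y = 0 (y = Pow(Pow(0, 2), 2) = Pow(0, 2) = 0)
Function('M')(b) = -20 (Function('M')(b) = Add(-3, Add(Add(8, -25), 0)) = Add(-3, Add(-17, 0)) = Add(-3, -17) = -20)
Mul(Pow(Add(Function('L')(-3), -35), 2), Pow(Function('M')(-50), -1)) = Mul(Pow(Add(5, -35), 2), Pow(-20, -1)) = Mul(Pow(-30, 2), Rational(-1, 20)) = Mul(900, Rational(-1, 20)) = -45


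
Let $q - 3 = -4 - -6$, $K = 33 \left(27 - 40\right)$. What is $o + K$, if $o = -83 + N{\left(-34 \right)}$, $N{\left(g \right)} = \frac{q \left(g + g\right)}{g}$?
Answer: $-502$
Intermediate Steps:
$K = -429$ ($K = 33 \left(-13\right) = -429$)
$q = 5$ ($q = 3 - -2 = 3 + \left(-4 + 6\right) = 3 + 2 = 5$)
$N{\left(g \right)} = 10$ ($N{\left(g \right)} = \frac{5 \left(g + g\right)}{g} = \frac{5 \cdot 2 g}{g} = \frac{10 g}{g} = 10$)
$o = -73$ ($o = -83 + 10 = -73$)
$o + K = -73 - 429 = -502$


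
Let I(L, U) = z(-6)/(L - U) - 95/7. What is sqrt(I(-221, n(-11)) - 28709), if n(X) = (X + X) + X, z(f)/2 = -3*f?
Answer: I*sqrt(3108980581)/329 ≈ 169.48*I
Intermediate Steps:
z(f) = -6*f (z(f) = 2*(-3*f) = -6*f)
n(X) = 3*X (n(X) = 2*X + X = 3*X)
I(L, U) = -95/7 + 36/(L - U) (I(L, U) = (-6*(-6))/(L - U) - 95/7 = 36/(L - U) - 95*1/7 = 36/(L - U) - 95/7 = -95/7 + 36/(L - U))
sqrt(I(-221, n(-11)) - 28709) = sqrt((252 - 95*(-221) + 95*(3*(-11)))/(7*(-221 - 3*(-11))) - 28709) = sqrt((252 + 20995 + 95*(-33))/(7*(-221 - 1*(-33))) - 28709) = sqrt((252 + 20995 - 3135)/(7*(-221 + 33)) - 28709) = sqrt((1/7)*18112/(-188) - 28709) = sqrt((1/7)*(-1/188)*18112 - 28709) = sqrt(-4528/329 - 28709) = sqrt(-9449789/329) = I*sqrt(3108980581)/329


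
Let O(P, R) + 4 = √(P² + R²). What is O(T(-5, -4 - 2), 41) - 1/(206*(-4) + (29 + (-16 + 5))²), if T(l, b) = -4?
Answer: -1999/500 + √1697 ≈ 37.197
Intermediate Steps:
O(P, R) = -4 + √(P² + R²)
O(T(-5, -4 - 2), 41) - 1/(206*(-4) + (29 + (-16 + 5))²) = (-4 + √((-4)² + 41²)) - 1/(206*(-4) + (29 + (-16 + 5))²) = (-4 + √(16 + 1681)) - 1/(-824 + (29 - 11)²) = (-4 + √1697) - 1/(-824 + 18²) = (-4 + √1697) - 1/(-824 + 324) = (-4 + √1697) - 1/(-500) = (-4 + √1697) - 1*(-1/500) = (-4 + √1697) + 1/500 = -1999/500 + √1697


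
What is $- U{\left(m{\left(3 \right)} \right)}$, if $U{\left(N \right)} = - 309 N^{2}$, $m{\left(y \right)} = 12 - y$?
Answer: $25029$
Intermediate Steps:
$- U{\left(m{\left(3 \right)} \right)} = - \left(-309\right) \left(12 - 3\right)^{2} = - \left(-309\right) 9^{2} = - \left(-309\right) 81 = \left(-1\right) \left(-25029\right) = 25029$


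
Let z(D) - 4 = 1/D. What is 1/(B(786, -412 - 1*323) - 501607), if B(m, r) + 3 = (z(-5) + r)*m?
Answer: -5/5381666 ≈ -9.2908e-7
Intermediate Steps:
z(D) = 4 + 1/D
B(m, r) = -3 + m*(19/5 + r) (B(m, r) = -3 + ((4 + 1/(-5)) + r)*m = -3 + ((4 - ⅕) + r)*m = -3 + (19/5 + r)*m = -3 + m*(19/5 + r))
1/(B(786, -412 - 1*323) - 501607) = 1/((-3 + (19/5)*786 + 786*(-412 - 1*323)) - 501607) = 1/((-3 + 14934/5 + 786*(-412 - 323)) - 501607) = 1/((-3 + 14934/5 + 786*(-735)) - 501607) = 1/((-3 + 14934/5 - 577710) - 501607) = 1/(-2873631/5 - 501607) = 1/(-5381666/5) = -5/5381666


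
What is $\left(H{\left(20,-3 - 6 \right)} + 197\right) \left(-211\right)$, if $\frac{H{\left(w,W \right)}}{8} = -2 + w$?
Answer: $-71951$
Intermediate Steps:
$H{\left(w,W \right)} = -16 + 8 w$ ($H{\left(w,W \right)} = 8 \left(-2 + w\right) = -16 + 8 w$)
$\left(H{\left(20,-3 - 6 \right)} + 197\right) \left(-211\right) = \left(\left(-16 + 8 \cdot 20\right) + 197\right) \left(-211\right) = \left(\left(-16 + 160\right) + 197\right) \left(-211\right) = \left(144 + 197\right) \left(-211\right) = 341 \left(-211\right) = -71951$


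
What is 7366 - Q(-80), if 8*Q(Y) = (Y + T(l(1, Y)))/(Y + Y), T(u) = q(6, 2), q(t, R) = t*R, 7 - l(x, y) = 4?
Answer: 2357103/320 ≈ 7365.9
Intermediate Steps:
l(x, y) = 3 (l(x, y) = 7 - 1*4 = 7 - 4 = 3)
q(t, R) = R*t
T(u) = 12 (T(u) = 2*6 = 12)
Q(Y) = (12 + Y)/(16*Y) (Q(Y) = ((Y + 12)/(Y + Y))/8 = ((12 + Y)/((2*Y)))/8 = ((12 + Y)*(1/(2*Y)))/8 = ((12 + Y)/(2*Y))/8 = (12 + Y)/(16*Y))
7366 - Q(-80) = 7366 - (12 - 80)/(16*(-80)) = 7366 - (-1)*(-68)/(16*80) = 7366 - 1*17/320 = 7366 - 17/320 = 2357103/320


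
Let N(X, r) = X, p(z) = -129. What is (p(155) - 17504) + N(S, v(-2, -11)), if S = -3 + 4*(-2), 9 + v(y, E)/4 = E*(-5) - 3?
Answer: -17644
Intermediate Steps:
v(y, E) = -48 - 20*E (v(y, E) = -36 + 4*(E*(-5) - 3) = -36 + 4*(-5*E - 3) = -36 + 4*(-3 - 5*E) = -36 + (-12 - 20*E) = -48 - 20*E)
S = -11 (S = -3 - 8 = -11)
(p(155) - 17504) + N(S, v(-2, -11)) = (-129 - 17504) - 11 = -17633 - 11 = -17644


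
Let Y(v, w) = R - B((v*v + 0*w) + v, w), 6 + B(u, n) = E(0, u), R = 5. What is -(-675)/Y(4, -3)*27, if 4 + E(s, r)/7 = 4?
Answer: 18225/11 ≈ 1656.8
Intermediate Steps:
E(s, r) = 0 (E(s, r) = -28 + 7*4 = -28 + 28 = 0)
B(u, n) = -6 (B(u, n) = -6 + 0 = -6)
Y(v, w) = 11 (Y(v, w) = 5 - 1*(-6) = 5 + 6 = 11)
-(-675)/Y(4, -3)*27 = -(-675)/11*27 = -25*(-27/11)*27 = (675/11)*27 = 18225/11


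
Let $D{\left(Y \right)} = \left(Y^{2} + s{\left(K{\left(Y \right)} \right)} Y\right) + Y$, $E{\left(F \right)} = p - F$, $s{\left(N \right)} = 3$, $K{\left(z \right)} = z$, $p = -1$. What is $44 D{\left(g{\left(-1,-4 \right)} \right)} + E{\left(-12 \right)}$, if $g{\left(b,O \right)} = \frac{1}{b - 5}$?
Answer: $- \frac{154}{9} \approx -17.111$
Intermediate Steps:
$E{\left(F \right)} = -1 - F$
$g{\left(b,O \right)} = \frac{1}{-5 + b}$
$D{\left(Y \right)} = Y^{2} + 4 Y$ ($D{\left(Y \right)} = \left(Y^{2} + 3 Y\right) + Y = Y^{2} + 4 Y$)
$44 D{\left(g{\left(-1,-4 \right)} \right)} + E{\left(-12 \right)} = 44 \frac{4 + \frac{1}{-5 - 1}}{-5 - 1} - -11 = 44 \frac{4 + \frac{1}{-6}}{-6} + \left(-1 + 12\right) = 44 \left(- \frac{4 - \frac{1}{6}}{6}\right) + 11 = 44 \left(\left(- \frac{1}{6}\right) \frac{23}{6}\right) + 11 = 44 \left(- \frac{23}{36}\right) + 11 = - \frac{253}{9} + 11 = - \frac{154}{9}$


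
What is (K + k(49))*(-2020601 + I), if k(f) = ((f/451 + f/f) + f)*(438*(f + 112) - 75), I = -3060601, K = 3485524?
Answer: -16076479442522562/451 ≈ -3.5646e+13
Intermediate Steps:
k(f) = (1 + 452*f/451)*(48981 + 438*f) (k(f) = ((f*(1/451) + 1) + f)*(438*(112 + f) - 75) = ((f/451 + 1) + f)*((49056 + 438*f) - 75) = ((1 + f/451) + f)*(48981 + 438*f) = (1 + 452*f/451)*(48981 + 438*f))
(K + k(49))*(-2020601 + I) = (3485524 + (48981 + (197976/451)*49² + (22336950/451)*49))*(-2020601 - 3060601) = (3485524 + (48981 + (197976/451)*2401 + 1094510550/451))*(-5081202) = (3485524 + (48981 + 475340376/451 + 1094510550/451))*(-5081202) = (3485524 + 1591941357/451)*(-5081202) = (3163912681/451)*(-5081202) = -16076479442522562/451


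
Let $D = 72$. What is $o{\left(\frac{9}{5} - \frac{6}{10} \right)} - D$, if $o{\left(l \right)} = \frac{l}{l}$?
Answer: $-71$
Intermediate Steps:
$o{\left(l \right)} = 1$
$o{\left(\frac{9}{5} - \frac{6}{10} \right)} - D = 1 - 72 = -71$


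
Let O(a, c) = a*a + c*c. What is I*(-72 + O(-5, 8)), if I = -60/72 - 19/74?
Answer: -2057/111 ≈ -18.532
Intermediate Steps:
O(a, c) = a**2 + c**2
I = -121/111 (I = -60*1/72 - 19*1/74 = -5/6 - 19/74 = -121/111 ≈ -1.0901)
I*(-72 + O(-5, 8)) = -121*(-72 + ((-5)**2 + 8**2))/111 = -121*(-72 + (25 + 64))/111 = -121*(-72 + 89)/111 = -121/111*17 = -2057/111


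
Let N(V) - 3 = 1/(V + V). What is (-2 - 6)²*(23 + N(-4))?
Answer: 1656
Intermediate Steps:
N(V) = 3 + 1/(2*V) (N(V) = 3 + 1/(V + V) = 3 + 1/(2*V))
(-2 - 6)²*(23 + N(-4)) = (-2 - 6)²*(23 + (3 + (½)/(-4))) = (-8)²*(23 + (3 + (½)*(-¼))) = 64*(23 + (3 - ⅛)) = 64*(23 + 23/8) = 64*(207/8) = 1656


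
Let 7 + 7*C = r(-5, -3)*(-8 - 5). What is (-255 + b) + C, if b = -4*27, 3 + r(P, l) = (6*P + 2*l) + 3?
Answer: -2080/7 ≈ -297.14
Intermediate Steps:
r(P, l) = 2*l + 6*P (r(P, l) = -3 + ((6*P + 2*l) + 3) = -3 + ((2*l + 6*P) + 3) = -3 + (3 + 2*l + 6*P) = 2*l + 6*P)
C = 461/7 (C = -1 + ((2*(-3) + 6*(-5))*(-8 - 5))/7 = -1 + ((-6 - 30)*(-13))/7 = -1 + (-36*(-13))/7 = -1 + (1/7)*468 = -1 + 468/7 = 461/7 ≈ 65.857)
b = -108
(-255 + b) + C = (-255 - 108) + 461/7 = -363 + 461/7 = -2080/7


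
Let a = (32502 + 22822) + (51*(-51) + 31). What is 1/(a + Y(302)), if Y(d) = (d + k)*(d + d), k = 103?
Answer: 1/297374 ≈ 3.3628e-6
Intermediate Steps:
Y(d) = 2*d*(103 + d) (Y(d) = (d + 103)*(d + d) = (103 + d)*(2*d) = 2*d*(103 + d))
a = 52754 (a = 55324 + (-2601 + 31) = 55324 - 2570 = 52754)
1/(a + Y(302)) = 1/(52754 + 2*302*(103 + 302)) = 1/(52754 + 2*302*405) = 1/(52754 + 244620) = 1/297374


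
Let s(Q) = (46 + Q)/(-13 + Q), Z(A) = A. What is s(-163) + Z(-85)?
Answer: -14843/176 ≈ -84.335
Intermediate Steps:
s(Q) = (46 + Q)/(-13 + Q)
s(-163) + Z(-85) = (46 - 163)/(-13 - 163) - 85 = -117/(-176) - 85 = -1/176*(-117) - 85 = 117/176 - 85 = -14843/176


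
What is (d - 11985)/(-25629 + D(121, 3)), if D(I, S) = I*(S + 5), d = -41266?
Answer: 53251/24661 ≈ 2.1593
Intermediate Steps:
D(I, S) = I*(5 + S)
(d - 11985)/(-25629 + D(121, 3)) = (-41266 - 11985)/(-25629 + 121*(5 + 3)) = -53251/(-25629 + 121*8) = -53251/(-25629 + 968) = -53251/(-24661) = -53251*(-1/24661) = 53251/24661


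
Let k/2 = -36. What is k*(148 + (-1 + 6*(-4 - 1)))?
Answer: -8424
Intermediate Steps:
k = -72 (k = 2*(-36) = -72)
k*(148 + (-1 + 6*(-4 - 1))) = -72*(148 + (-1 + 6*(-4 - 1))) = -72*(148 + (-1 + 6*(-5))) = -72*(148 + (-1 - 30)) = -72*(148 - 31) = -72*117 = -8424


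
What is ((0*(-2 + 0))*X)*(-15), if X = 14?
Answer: 0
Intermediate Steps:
((0*(-2 + 0))*X)*(-15) = ((0*(-2 + 0))*14)*(-15) = ((0*(-2))*14)*(-15) = (0*14)*(-15) = 0*(-15) = 0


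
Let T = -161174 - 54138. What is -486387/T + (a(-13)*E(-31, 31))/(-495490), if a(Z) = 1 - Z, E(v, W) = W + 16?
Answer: 120429109667/53342471440 ≈ 2.2577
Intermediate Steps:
E(v, W) = 16 + W
T = -215312
-486387/T + (a(-13)*E(-31, 31))/(-495490) = -486387/(-215312) + ((1 - 1*(-13))*(16 + 31))/(-495490) = -486387*(-1/215312) + ((1 + 13)*47)*(-1/495490) = 486387/215312 + (14*47)*(-1/495490) = 486387/215312 + 658*(-1/495490) = 486387/215312 - 329/247745 = 120429109667/53342471440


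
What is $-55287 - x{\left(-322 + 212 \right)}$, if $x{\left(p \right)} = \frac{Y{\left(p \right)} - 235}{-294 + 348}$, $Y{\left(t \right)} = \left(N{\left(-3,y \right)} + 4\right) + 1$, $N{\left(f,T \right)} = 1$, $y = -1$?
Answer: $- \frac{2985269}{54} \approx -55283.0$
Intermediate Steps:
$Y{\left(t \right)} = 6$ ($Y{\left(t \right)} = \left(1 + 4\right) + 1 = 5 + 1 = 6$)
$x{\left(p \right)} = - \frac{229}{54}$ ($x{\left(p \right)} = \frac{6 - 235}{-294 + 348} = - \frac{229}{54}$)
$-55287 - x{\left(-322 + 212 \right)} = -55287 - - \frac{229}{54} = -55287 + \frac{229}{54} = - \frac{2985269}{54}$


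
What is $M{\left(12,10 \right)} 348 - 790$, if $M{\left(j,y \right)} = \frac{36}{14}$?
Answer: $\frac{734}{7} \approx 104.86$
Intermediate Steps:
$M{\left(j,y \right)} = \frac{18}{7}$ ($M{\left(j,y \right)} = 36 \cdot \frac{1}{14} = \frac{18}{7}$)
$M{\left(12,10 \right)} 348 - 790 = \frac{18}{7} \cdot 348 - 790 = \frac{6264}{7} - 790 = \frac{734}{7}$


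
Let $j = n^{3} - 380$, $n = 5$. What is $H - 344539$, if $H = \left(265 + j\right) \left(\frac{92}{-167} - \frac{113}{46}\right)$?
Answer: $- \frac{1323489814}{3841} \approx -3.4457 \cdot 10^{5}$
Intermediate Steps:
$j = -255$ ($j = 5^{3} - 380 = 125 - 380 = -255$)
$H = - \frac{115515}{3841}$ ($H = \left(265 - 255\right) \left(\frac{92}{-167} - \frac{113}{46}\right) = 10 \left(92 \left(- \frac{1}{167}\right) - \frac{113}{46}\right) = 10 \left(- \frac{92}{167} - \frac{113}{46}\right) = 10 \left(- \frac{23103}{7682}\right) = - \frac{115515}{3841} \approx -30.074$)
$H - 344539 = - \frac{115515}{3841} - 344539 = - \frac{1323489814}{3841}$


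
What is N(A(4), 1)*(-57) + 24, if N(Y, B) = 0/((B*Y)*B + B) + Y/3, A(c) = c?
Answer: -52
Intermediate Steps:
N(Y, B) = Y/3 (N(Y, B) = 0/(Y*B² + B) + Y*(⅓) = 0/(B + Y*B²) + Y/3 = 0 + Y/3 = Y/3)
N(A(4), 1)*(-57) + 24 = ((⅓)*4)*(-57) + 24 = (4/3)*(-57) + 24 = -76 + 24 = -52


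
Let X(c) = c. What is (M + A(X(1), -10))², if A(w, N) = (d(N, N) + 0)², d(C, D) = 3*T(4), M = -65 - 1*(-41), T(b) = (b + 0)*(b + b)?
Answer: 84492864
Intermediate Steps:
T(b) = 2*b² (T(b) = b*(2*b) = 2*b²)
M = -24 (M = -65 + 41 = -24)
d(C, D) = 96 (d(C, D) = 3*(2*4²) = 3*(2*16) = 3*32 = 96)
A(w, N) = 9216 (A(w, N) = (96 + 0)² = 96² = 9216)
(M + A(X(1), -10))² = (-24 + 9216)² = 9192² = 84492864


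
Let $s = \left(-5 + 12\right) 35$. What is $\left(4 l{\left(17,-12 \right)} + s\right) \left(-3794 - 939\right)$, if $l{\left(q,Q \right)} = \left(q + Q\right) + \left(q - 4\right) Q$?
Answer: $1699147$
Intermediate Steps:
$l{\left(q,Q \right)} = Q + q + Q \left(-4 + q\right)$ ($l{\left(q,Q \right)} = \left(Q + q\right) + \left(q - 4\right) Q = \left(Q + q\right) + \left(-4 + q\right) Q = \left(Q + q\right) + Q \left(-4 + q\right) = Q + q + Q \left(-4 + q\right)$)
$s = 245$ ($s = 7 \cdot 35 = 245$)
$\left(4 l{\left(17,-12 \right)} + s\right) \left(-3794 - 939\right) = \left(4 \left(17 - -36 - 204\right) + 245\right) \left(-3794 - 939\right) = \left(4 \left(17 + 36 - 204\right) + 245\right) \left(-4733\right) = \left(4 \left(-151\right) + 245\right) \left(-4733\right) = \left(-604 + 245\right) \left(-4733\right) = \left(-359\right) \left(-4733\right) = 1699147$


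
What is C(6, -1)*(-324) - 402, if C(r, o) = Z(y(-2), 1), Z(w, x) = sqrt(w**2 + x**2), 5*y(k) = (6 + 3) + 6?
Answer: -402 - 324*sqrt(10) ≈ -1426.6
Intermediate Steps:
y(k) = 3 (y(k) = ((6 + 3) + 6)/5 = (9 + 6)/5 = (1/5)*15 = 3)
C(r, o) = sqrt(10) (C(r, o) = sqrt(3**2 + 1**2) = sqrt(9 + 1) = sqrt(10))
C(6, -1)*(-324) - 402 = sqrt(10)*(-324) - 402 = -324*sqrt(10) - 402 = -402 - 324*sqrt(10)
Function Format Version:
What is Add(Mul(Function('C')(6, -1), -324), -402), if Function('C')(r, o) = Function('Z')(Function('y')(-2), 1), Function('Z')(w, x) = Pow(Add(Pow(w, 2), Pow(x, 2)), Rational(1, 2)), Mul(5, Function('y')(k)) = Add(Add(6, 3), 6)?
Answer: Add(-402, Mul(-324, Pow(10, Rational(1, 2)))) ≈ -1426.6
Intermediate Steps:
Function('y')(k) = 3 (Function('y')(k) = Mul(Rational(1, 5), Add(Add(6, 3), 6)) = Mul(Rational(1, 5), Add(9, 6)) = Mul(Rational(1, 5), 15) = 3)
Function('C')(r, o) = Pow(10, Rational(1, 2)) (Function('C')(r, o) = Pow(Add(Pow(3, 2), Pow(1, 2)), Rational(1, 2)) = Pow(Add(9, 1), Rational(1, 2)) = Pow(10, Rational(1, 2)))
Add(Mul(Function('C')(6, -1), -324), -402) = Add(Mul(Pow(10, Rational(1, 2)), -324), -402) = Add(Mul(-324, Pow(10, Rational(1, 2))), -402) = Add(-402, Mul(-324, Pow(10, Rational(1, 2))))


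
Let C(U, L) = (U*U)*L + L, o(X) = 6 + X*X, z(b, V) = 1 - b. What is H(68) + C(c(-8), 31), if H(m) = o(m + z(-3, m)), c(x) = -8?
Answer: 7205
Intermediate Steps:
o(X) = 6 + X**2
H(m) = 6 + (4 + m)**2 (H(m) = 6 + (m + (1 - 1*(-3)))**2 = 6 + (m + (1 + 3))**2 = 6 + (m + 4)**2 = 6 + (4 + m)**2)
C(U, L) = L + L*U**2 (C(U, L) = U**2*L + L = L*U**2 + L = L + L*U**2)
H(68) + C(c(-8), 31) = (6 + (4 + 68)**2) + 31*(1 + (-8)**2) = (6 + 72**2) + 31*(1 + 64) = (6 + 5184) + 31*65 = 5190 + 2015 = 7205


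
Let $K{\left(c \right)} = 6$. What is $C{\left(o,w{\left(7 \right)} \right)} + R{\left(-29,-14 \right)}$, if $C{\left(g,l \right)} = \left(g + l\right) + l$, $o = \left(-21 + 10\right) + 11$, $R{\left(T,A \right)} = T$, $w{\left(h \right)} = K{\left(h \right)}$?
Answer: $-17$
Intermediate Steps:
$w{\left(h \right)} = 6$
$o = 0$ ($o = -11 + 11 = 0$)
$C{\left(g,l \right)} = g + 2 l$
$C{\left(o,w{\left(7 \right)} \right)} + R{\left(-29,-14 \right)} = \left(0 + 2 \cdot 6\right) - 29 = \left(0 + 12\right) - 29 = 12 - 29 = -17$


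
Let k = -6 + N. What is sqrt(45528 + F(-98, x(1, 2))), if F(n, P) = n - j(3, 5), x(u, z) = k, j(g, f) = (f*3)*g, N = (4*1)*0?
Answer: sqrt(45385) ≈ 213.04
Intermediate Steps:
N = 0 (N = 4*0 = 0)
j(g, f) = 3*f*g (j(g, f) = (3*f)*g = 3*f*g)
k = -6 (k = -6 + 0 = -6)
x(u, z) = -6
F(n, P) = -45 + n (F(n, P) = n - 3*5*3 = n - 1*45 = n - 45 = -45 + n)
sqrt(45528 + F(-98, x(1, 2))) = sqrt(45528 + (-45 - 98)) = sqrt(45528 - 143) = sqrt(45385)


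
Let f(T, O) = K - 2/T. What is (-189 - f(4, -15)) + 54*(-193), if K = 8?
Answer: -21237/2 ≈ -10619.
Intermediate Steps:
f(T, O) = 8 - 2/T
(-189 - f(4, -15)) + 54*(-193) = (-189 - (8 - 2/4)) + 54*(-193) = (-189 - (8 - 2*¼)) - 10422 = (-189 - (8 - ½)) - 10422 = (-189 - 1*15/2) - 10422 = (-189 - 15/2) - 10422 = -393/2 - 10422 = -21237/2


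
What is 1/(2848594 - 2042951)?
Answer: 1/805643 ≈ 1.2412e-6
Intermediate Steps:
1/(2848594 - 2042951) = 1/805643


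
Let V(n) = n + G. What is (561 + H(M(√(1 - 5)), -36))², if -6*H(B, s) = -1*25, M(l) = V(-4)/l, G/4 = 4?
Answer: 11498881/36 ≈ 3.1941e+5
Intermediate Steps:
G = 16 (G = 4*4 = 16)
V(n) = 16 + n (V(n) = n + 16 = 16 + n)
M(l) = 12/l (M(l) = (16 - 4)/l = 12/l)
H(B, s) = 25/6 (H(B, s) = -(-1)*25/6 = -⅙*(-25) = 25/6)
(561 + H(M(√(1 - 5)), -36))² = (561 + 25/6)² = (3391/6)² = 11498881/36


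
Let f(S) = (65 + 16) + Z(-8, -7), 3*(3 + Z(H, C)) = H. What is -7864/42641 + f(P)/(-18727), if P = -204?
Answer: -451444250/2395614021 ≈ -0.18845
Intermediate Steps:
Z(H, C) = -3 + H/3
f(S) = 226/3 (f(S) = (65 + 16) + (-3 + (⅓)*(-8)) = 81 + (-3 - 8/3) = 81 - 17/3 = 226/3)
-7864/42641 + f(P)/(-18727) = -7864/42641 + (226/3)/(-18727) = -7864*1/42641 + (226/3)*(-1/18727) = -7864/42641 - 226/56181 = -451444250/2395614021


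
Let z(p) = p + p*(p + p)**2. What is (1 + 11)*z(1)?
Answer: 60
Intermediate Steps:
z(p) = p + 4*p**3 (z(p) = p + p*(2*p)**2 = p + p*(4*p**2) = p + 4*p**3)
(1 + 11)*z(1) = (1 + 11)*(1 + 4*1**3) = 12*(1 + 4*1) = 12*(1 + 4) = 12*5 = 60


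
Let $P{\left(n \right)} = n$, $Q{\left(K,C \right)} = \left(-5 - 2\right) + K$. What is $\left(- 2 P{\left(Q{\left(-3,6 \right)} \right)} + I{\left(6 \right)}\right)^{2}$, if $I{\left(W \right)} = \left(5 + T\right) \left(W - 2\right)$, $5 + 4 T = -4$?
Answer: $961$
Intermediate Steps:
$T = - \frac{9}{4}$ ($T = - \frac{5}{4} + \frac{1}{4} \left(-4\right) = - \frac{5}{4} - 1 = - \frac{9}{4} \approx -2.25$)
$Q{\left(K,C \right)} = -7 + K$
$I{\left(W \right)} = - \frac{11}{2} + \frac{11 W}{4}$ ($I{\left(W \right)} = \left(5 - \frac{9}{4}\right) \left(W - 2\right) = \frac{11 \left(-2 + W\right)}{4} = - \frac{11}{2} + \frac{11 W}{4}$)
$\left(- 2 P{\left(Q{\left(-3,6 \right)} \right)} + I{\left(6 \right)}\right)^{2} = \left(- 2 \left(-7 - 3\right) + \left(- \frac{11}{2} + \frac{11}{4} \cdot 6\right)\right)^{2} = \left(\left(-2\right) \left(-10\right) + \left(- \frac{11}{2} + \frac{33}{2}\right)\right)^{2} = \left(20 + 11\right)^{2} = 31^{2} = 961$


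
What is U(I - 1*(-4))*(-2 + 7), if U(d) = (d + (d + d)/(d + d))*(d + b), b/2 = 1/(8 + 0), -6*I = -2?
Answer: 1100/9 ≈ 122.22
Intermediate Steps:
I = ⅓ (I = -⅙*(-2) = ⅓ ≈ 0.33333)
b = ¼ (b = 2/(8 + 0) = 2/8 = 2*(⅛) = ¼ ≈ 0.25000)
U(d) = (1 + d)*(¼ + d) (U(d) = (d + (d + d)/(d + d))*(d + ¼) = (d + (2*d)/((2*d)))*(¼ + d) = (d + (2*d)*(1/(2*d)))*(¼ + d) = (d + 1)*(¼ + d) = (1 + d)*(¼ + d))
U(I - 1*(-4))*(-2 + 7) = (¼ + (⅓ - 1*(-4))² + 5*(⅓ - 1*(-4))/4)*(-2 + 7) = (¼ + (⅓ + 4)² + 5*(⅓ + 4)/4)*5 = (¼ + (13/3)² + (5/4)*(13/3))*5 = (¼ + 169/9 + 65/12)*5 = (220/9)*5 = 1100/9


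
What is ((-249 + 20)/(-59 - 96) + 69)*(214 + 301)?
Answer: 1125172/31 ≈ 36296.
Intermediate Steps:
((-249 + 20)/(-59 - 96) + 69)*(214 + 301) = (-229/(-155) + 69)*515 = (-229*(-1/155) + 69)*515 = (229/155 + 69)*515 = (10924/155)*515 = 1125172/31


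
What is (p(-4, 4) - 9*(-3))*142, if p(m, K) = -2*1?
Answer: 3550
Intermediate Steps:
p(m, K) = -2
(p(-4, 4) - 9*(-3))*142 = (-2 - 9*(-3))*142 = (-2 + 27)*142 = 25*142 = 3550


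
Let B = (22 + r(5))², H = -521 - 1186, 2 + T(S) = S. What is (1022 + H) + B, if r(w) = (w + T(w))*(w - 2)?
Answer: 1431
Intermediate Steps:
T(S) = -2 + S
H = -1707
r(w) = (-2 + w)*(-2 + 2*w) (r(w) = (w + (-2 + w))*(w - 2) = (-2 + 2*w)*(-2 + w) = (-2 + w)*(-2 + 2*w))
B = 2116 (B = (22 + (4 - 6*5 + 2*5²))² = (22 + (4 - 30 + 2*25))² = (22 + (4 - 30 + 50))² = (22 + 24)² = 46² = 2116)
(1022 + H) + B = (1022 - 1707) + 2116 = -685 + 2116 = 1431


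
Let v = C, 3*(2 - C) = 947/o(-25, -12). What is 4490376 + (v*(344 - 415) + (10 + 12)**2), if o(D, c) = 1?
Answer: 13539391/3 ≈ 4.5131e+6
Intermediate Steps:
C = -941/3 (C = 2 - 947/(3*1) = 2 - 947/3 = -941/3 ≈ -313.67)
v = -941/3 ≈ -313.67
4490376 + (v*(344 - 415) + (10 + 12)**2) = 4490376 + (-941*(344 - 415)/3 + (10 + 12)**2) = 4490376 + (-941/3*(-71) + 22**2) = 4490376 + (66811/3 + 484) = 4490376 + 68263/3 = 13539391/3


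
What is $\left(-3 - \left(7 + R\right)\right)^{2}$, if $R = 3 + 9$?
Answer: $484$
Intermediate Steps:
$R = 12$
$\left(-3 - \left(7 + R\right)\right)^{2} = \left(-3 - 19\right)^{2} = \left(-22\right)^{2} = 484$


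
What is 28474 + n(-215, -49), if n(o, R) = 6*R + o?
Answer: 27965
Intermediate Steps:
n(o, R) = o + 6*R
28474 + n(-215, -49) = 28474 + (-215 + 6*(-49)) = 28474 + (-215 - 294) = 28474 - 509 = 27965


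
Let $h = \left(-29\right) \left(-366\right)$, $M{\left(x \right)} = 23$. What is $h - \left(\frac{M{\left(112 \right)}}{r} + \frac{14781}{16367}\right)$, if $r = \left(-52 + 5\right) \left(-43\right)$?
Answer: $\frac{27004348712}{2544439} \approx 10613.0$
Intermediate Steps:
$r = 2021$ ($r = \left(-47\right) \left(-43\right) = 2021$)
$h = 10614$
$h - \left(\frac{M{\left(112 \right)}}{r} + \frac{14781}{16367}\right) = 10614 - \left(\frac{23}{2021} + \frac{14781}{16367}\right) = 10614 - \left(23 \cdot \frac{1}{2021} + 14781 \cdot \frac{1}{16367}\right) = 10614 - \left(\frac{23}{2021} + \frac{1137}{1259}\right) = 10614 - \frac{2326834}{2544439} = \frac{27004348712}{2544439}$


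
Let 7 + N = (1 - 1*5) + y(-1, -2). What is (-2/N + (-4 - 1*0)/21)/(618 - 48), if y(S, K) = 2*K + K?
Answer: -13/101745 ≈ -0.00012777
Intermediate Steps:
y(S, K) = 3*K
N = -17 (N = -7 + ((1 - 1*5) + 3*(-2)) = -7 + ((1 - 5) - 6) = -7 + (-4 - 6) = -7 - 10 = -17)
(-2/N + (-4 - 1*0)/21)/(618 - 48) = (-2/(-17) + (-4 - 1*0)/21)/(618 - 48) = (-2*(-1/17) + (-4 + 0)*(1/21))/570 = (2/17 - 4*1/21)/570 = (2/17 - 4/21)/570 = (1/570)*(-26/357) = -13/101745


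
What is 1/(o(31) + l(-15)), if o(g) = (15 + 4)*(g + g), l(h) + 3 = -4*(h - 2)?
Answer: 1/1243 ≈ 0.00080451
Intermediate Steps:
l(h) = 5 - 4*h (l(h) = -3 - 4*(h - 2) = -3 - 4*(-2 + h) = -3 + (8 - 4*h) = 5 - 4*h)
o(g) = 38*g (o(g) = 19*(2*g) = 38*g)
1/(o(31) + l(-15)) = 1/(38*31 + (5 - 4*(-15))) = 1/(1178 + (5 + 60)) = 1/(1178 + 65) = 1/1243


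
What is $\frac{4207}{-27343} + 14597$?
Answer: $\frac{399121564}{27343} \approx 14597.0$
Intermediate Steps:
$\frac{4207}{-27343} + 14597 = 4207 \left(- \frac{1}{27343}\right) + 14597 = - \frac{4207}{27343} + 14597 = \frac{399121564}{27343}$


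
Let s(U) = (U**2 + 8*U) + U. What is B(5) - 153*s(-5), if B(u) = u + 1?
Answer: 3066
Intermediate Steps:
B(u) = 1 + u
s(U) = U**2 + 9*U
B(5) - 153*s(-5) = (1 + 5) - (-765)*(9 - 5) = 6 - (-765)*4 = 6 - 153*(-20) = 6 + 3060 = 3066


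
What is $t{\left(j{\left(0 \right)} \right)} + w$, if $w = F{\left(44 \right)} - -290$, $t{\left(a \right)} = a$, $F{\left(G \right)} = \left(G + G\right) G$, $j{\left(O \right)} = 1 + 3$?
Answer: $4166$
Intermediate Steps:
$j{\left(O \right)} = 4$
$F{\left(G \right)} = 2 G^{2}$ ($F{\left(G \right)} = 2 G G = 2 G^{2}$)
$w = 4162$ ($w = 2 \cdot 44^{2} - -290 = 2 \cdot 1936 + 290 = 3872 + 290 = 4162$)
$t{\left(j{\left(0 \right)} \right)} + w = 4 + 4162 = 4166$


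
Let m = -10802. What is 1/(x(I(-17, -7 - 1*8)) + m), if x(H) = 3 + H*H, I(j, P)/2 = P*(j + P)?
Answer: 1/910801 ≈ 1.0979e-6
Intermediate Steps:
I(j, P) = 2*P*(P + j) (I(j, P) = 2*(P*(j + P)) = 2*(P*(P + j)) = 2*P*(P + j))
x(H) = 3 + H²
1/(x(I(-17, -7 - 1*8)) + m) = 1/((3 + (2*(-7 - 1*8)*((-7 - 1*8) - 17))²) - 10802) = 1/((3 + (2*(-7 - 8)*((-7 - 8) - 17))²) - 10802) = 1/((3 + (2*(-15)*(-15 - 17))²) - 10802) = 1/((3 + (2*(-15)*(-32))²) - 10802) = 1/((3 + 960²) - 10802) = 1/((3 + 921600) - 10802) = 1/(921603 - 10802) = 1/910801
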